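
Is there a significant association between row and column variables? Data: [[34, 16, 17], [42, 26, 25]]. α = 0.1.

χ² = 0.536. df = 2, critical = 4.605. Fail to reject H₀. No evidence of dependence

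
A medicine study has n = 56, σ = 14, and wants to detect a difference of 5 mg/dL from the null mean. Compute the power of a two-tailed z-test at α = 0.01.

SE = σ/√n = 14/√56 = 1.871. Non-centrality λ = d/SE = 5/1.871 = 2.673. Power ≈ Φ(λ - z_{α/2}) = Φ(2.673 - 2.576) = Φ(0.097) = 0.538.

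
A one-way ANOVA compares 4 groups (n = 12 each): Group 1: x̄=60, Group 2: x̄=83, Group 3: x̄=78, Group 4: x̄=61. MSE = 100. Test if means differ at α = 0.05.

Grand mean = 70.5. SS_between = 4956.0, MS_between = 1652.0. F = 16.52, F_crit ≈ 2.816. Reject H₀.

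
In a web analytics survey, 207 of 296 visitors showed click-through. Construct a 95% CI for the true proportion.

p̂ = 0.699. CI = p̂ ± z*√(p̂(1-p̂)/n) = (0.647, 0.752)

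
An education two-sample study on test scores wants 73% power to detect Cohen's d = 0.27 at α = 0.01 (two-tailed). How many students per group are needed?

z_{α/2} = 2.576, z_β = Φ⁻¹(0.73) = 0.613. For small effect (d = 0.27): n per group = 2(z_{α/2} + z_β)²/d² = 2(2.576 + 0.613)²/0.27² = 279.005 → 280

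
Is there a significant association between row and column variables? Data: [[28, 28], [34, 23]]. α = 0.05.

χ² = 1.062. df = 1, critical = 3.841. Fail to reject H₀. No evidence of dependence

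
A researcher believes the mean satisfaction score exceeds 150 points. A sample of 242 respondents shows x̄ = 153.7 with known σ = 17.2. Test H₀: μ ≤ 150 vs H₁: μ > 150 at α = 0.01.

z = 3.346. Critical value: 2.33. Reject H₀.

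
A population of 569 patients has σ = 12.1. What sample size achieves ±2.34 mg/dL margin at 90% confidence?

Without FPC: n₀ = (1.645×12.1/2.34)² = 72.355. With FPC: n = n₀N/(n₀+N-1) = 64.3 → n = 65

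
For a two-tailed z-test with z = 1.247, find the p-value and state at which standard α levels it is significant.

p = 2·P(Z > |1.247|) = 2·(1 - Φ(1.247)) ≈ 0.2124. Not significant at any standard level.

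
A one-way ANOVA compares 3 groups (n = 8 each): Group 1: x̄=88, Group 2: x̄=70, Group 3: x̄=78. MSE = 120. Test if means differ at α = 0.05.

Grand mean = 78.67. SS_between = 1301.33, MS_between = 650.67. F = 5.422, F_crit ≈ 3.467. Reject H₀.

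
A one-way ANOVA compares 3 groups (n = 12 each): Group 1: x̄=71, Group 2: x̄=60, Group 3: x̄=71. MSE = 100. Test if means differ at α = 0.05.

Grand mean = 67.33. SS_between = 968.0, MS_between = 484.0. F = 4.84, F_crit ≈ 3.285. Reject H₀.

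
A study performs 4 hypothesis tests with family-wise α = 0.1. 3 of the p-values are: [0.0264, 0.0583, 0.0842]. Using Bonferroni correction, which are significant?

Bonferroni α = 0.1/4 = 0.025. None of the given p-values are significant.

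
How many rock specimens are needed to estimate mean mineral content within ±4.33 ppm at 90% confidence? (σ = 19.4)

n = (z*σ/E)² = (1.645×19.4/4.33)² = 54.3 → n = 55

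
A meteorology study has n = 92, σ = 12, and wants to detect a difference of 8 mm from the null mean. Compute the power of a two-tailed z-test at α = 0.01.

SE = σ/√n = 12/√92 = 1.251. Non-centrality λ = d/SE = 8/1.251 = 6.394. Power ≈ Φ(λ - z_{α/2}) = Φ(6.394 - 2.576) = Φ(3.818) = 1.0.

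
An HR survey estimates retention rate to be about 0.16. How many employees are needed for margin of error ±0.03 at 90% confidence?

n = z²p(1-p)/E² = 1.645²×0.16×0.84/0.03² = 404.1 → n = 405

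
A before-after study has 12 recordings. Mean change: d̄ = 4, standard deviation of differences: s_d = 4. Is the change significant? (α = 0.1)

t = d̄/(s_d/√n) = 4/(4/√12) = 3.464. df = 11, critical t = ±1.796. Reject H₀.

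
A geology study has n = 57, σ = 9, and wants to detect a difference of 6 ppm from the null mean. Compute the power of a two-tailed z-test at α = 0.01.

SE = σ/√n = 9/√57 = 1.192. Non-centrality λ = d/SE = 6/1.192 = 5.033. Power ≈ Φ(λ - z_{α/2}) = Φ(5.033 - 2.576) = Φ(2.457) = 0.993.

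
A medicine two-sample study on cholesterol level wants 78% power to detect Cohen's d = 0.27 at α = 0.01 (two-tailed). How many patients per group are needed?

z_{α/2} = 2.576, z_β = Φ⁻¹(0.78) = 0.772. For small effect (d = 0.27): n per group = 2(z_{α/2} + z_β)²/d² = 2(2.576 + 0.772)²/0.27² = 307.5 → 308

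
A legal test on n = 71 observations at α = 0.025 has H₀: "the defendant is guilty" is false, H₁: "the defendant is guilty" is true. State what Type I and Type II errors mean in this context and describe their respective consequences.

Type I (false positive): concluding that the defendant is guilty when it is not — convicting an innocent person. Type II (false negative): failing to conclude that the defendant is guilty when it is — acquitting a guilty person. Which is costlier depends on domain priorities and is a judgement call rather than a statistical fact.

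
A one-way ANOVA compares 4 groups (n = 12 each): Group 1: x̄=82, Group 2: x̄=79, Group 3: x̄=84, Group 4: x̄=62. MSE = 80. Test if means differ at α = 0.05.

Grand mean = 76.75. SS_between = 3633.0, MS_between = 1211.0. F = 15.137, F_crit ≈ 2.816. Reject H₀.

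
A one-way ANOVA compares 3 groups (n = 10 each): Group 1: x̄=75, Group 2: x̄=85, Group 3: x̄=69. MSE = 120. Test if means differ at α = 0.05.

Grand mean = 76.33. SS_between = 1306.67, MS_between = 653.33. F = 5.444, F_crit ≈ 3.354. Reject H₀.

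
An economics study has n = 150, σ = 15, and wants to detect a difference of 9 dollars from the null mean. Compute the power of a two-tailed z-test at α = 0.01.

SE = σ/√n = 15/√150 = 1.225. Non-centrality λ = d/SE = 9/1.225 = 7.348. Power ≈ Φ(λ - z_{α/2}) = Φ(7.348 - 2.576) = Φ(4.772) = 1.0.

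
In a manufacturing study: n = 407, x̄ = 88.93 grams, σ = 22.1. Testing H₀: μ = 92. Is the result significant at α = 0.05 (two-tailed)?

z = (88.93 - 92)/(22.1/√407) = -2.802. Since |z| > 1.96, significant at α = 0.05.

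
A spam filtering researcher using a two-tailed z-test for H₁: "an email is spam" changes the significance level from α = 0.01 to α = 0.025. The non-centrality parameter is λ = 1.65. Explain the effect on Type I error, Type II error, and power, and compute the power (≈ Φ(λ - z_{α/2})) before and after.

Increasing α from 0.01 to 0.025:
• Type I error rate increases (α is the Type I rate by definition).
• Critical value moves from z_{α/2} = 2.576 to 2.241, so power = Φ(λ - z_{α/2}) goes from Φ(1.65 - 2.576) = 0.177 to Φ(1.65 - 2.241) = 0.277.
• Type II error rate β = 1 - power therefore decreases (0.823 → 0.723).
Appropriate when false negatives are costly — here, a spam email lands in the inbox.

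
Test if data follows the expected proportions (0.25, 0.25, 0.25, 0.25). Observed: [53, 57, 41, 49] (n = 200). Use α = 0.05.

Expected: [50.0, 50.0, 50.0, 50.0]. χ² = 2.8. df = 3, critical = 7.815. Fail to reject H₀.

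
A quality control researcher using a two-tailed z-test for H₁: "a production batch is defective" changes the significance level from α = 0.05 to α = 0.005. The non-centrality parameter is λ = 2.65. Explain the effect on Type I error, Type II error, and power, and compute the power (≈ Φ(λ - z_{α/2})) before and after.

Decreasing α from 0.05 to 0.005:
• Type I error rate decreases (α is the Type I rate by definition).
• Critical value moves from z_{α/2} = 1.96 to 2.807, so power = Φ(λ - z_{α/2}) goes from Φ(2.65 - 1.96) = 0.755 to Φ(2.65 - 2.807) = 0.438.
• Type II error rate β = 1 - power therefore increases (0.245 → 0.562).
Appropriate when false positives are costly — here, scrapping a good batch — wasted material and cost for no reason.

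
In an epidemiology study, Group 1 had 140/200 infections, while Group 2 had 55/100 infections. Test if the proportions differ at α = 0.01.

p̂₁ = 0.7, p̂₂ = 0.55, pooled p̂ = 0.65. z = 2.568. Critical: ±2.576. Fail to reject H₀.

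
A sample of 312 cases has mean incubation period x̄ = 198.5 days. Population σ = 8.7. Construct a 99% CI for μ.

CI = x̄ ± z*(σ/√n) = 198.5 ± 2.576(8.7/√312) = 198.5 ± 1.27 = (197.23, 199.77)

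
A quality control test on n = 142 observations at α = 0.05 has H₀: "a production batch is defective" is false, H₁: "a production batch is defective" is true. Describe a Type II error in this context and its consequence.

Type II error: failing to reject H₀ when it is false — concluding that a production batch is defective is not supported when in fact it is. Consequence: shipping a defective batch — faulty products reach customers.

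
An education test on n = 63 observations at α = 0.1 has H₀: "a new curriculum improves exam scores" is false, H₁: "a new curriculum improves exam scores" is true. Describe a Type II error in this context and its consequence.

Type II error: failing to reject H₀ when it is false — concluding that a new curriculum improves exam scores is not supported when in fact it is. Consequence: keeping the old curriculum when the new one would have helped students.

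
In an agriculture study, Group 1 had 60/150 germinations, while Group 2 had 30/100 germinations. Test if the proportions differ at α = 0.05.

p̂₁ = 0.4, p̂₂ = 0.3, pooled p̂ = 0.36. z = 1.614. Critical: ±1.96. Fail to reject H₀.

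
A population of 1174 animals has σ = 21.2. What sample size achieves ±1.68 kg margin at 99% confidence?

Without FPC: n₀ = (2.576×21.2/1.68)² = 1056.683. With FPC: n = n₀N/(n₀+N-1) = 556.4 → n = 557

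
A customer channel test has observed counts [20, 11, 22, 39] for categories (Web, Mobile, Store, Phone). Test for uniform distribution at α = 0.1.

Expected = 23 each. χ² = Σ(O-E)²/E = 17.826. df = 3, critical value = 6.251. Reject H₀.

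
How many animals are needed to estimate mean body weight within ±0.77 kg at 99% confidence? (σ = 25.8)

n = (z*σ/E)² = (2.576×25.8/0.77)² = 7449.9 → n = 7450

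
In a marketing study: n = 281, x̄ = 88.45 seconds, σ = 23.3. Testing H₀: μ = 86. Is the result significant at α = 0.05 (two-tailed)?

z = (88.45 - 86)/(23.3/√281) = 1.763. Since |z| ≤ 1.96, not significant at α = 0.05.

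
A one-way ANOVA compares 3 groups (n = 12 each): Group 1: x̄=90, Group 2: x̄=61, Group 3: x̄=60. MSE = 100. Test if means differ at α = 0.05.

Grand mean = 70.33. SS_between = 6968.0, MS_between = 3484.0. F = 34.84, F_crit ≈ 3.285. Reject H₀.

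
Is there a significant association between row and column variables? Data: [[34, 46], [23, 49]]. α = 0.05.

χ² = 1.801. df = 1, critical = 3.841. Fail to reject H₀. No evidence of dependence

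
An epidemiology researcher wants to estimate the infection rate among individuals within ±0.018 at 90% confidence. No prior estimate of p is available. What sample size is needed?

Conservative approach: use p = 0.5 (maximizes p(1-p) = 0.25). n = z²(0.25)/E² = 1.645²×0.25/0.018² = 2088.0 → n = 2088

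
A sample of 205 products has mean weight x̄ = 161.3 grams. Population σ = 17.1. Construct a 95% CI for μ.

CI = x̄ ± z*(σ/√n) = 161.3 ± 1.96(17.1/√205) = 161.3 ± 2.34 = (158.96, 163.64)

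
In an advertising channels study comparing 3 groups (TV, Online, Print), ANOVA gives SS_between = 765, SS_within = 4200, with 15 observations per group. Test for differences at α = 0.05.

df_between = 2, df_within = 42. F = MS_between/MS_within = 382.5/100.0 = 3.825. F_crit ≈ 3.22. Reject H₀. At least one mean differs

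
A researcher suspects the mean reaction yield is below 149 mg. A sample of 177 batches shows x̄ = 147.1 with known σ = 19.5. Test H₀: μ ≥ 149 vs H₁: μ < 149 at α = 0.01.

z = -1.296. Critical value: -2.33. Fail to reject H₀.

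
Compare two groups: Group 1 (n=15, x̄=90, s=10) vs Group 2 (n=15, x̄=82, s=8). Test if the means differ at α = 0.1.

Pooled sp = 9.06. t = 2.419, df = 28. Critical t = ±1.701. Reject H₀.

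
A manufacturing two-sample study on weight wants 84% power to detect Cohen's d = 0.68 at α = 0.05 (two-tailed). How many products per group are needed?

z_{α/2} = 1.96, z_β = Φ⁻¹(0.84) = 0.994. For medium effect (d = 0.68): n per group = 2(z_{α/2} + z_β)²/d² = 2(1.96 + 0.994)²/0.68² = 37.7 → 38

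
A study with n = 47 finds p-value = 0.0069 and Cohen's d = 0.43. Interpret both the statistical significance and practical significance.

Statistically significant (p = 0.0069 < 0.05). Cohen's d = 0.43 indicates a small effect size. Both statistical and practical significance should be considered.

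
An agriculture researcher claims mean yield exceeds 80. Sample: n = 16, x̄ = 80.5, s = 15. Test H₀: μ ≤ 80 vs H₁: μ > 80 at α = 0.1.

t = (80.5 - 80)/(15/√16) = 0.133, df = 15. Critical t = 1.341. Fail to reject H₀.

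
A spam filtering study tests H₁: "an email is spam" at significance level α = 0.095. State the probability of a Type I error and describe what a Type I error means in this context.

P(Type I error) = α = 0.095. A Type I error is rejecting H₀ when H₀ is actually true (false positive) — here, concluding that an email is spam when in fact this is not the case. Consequence: a legitimate email is sent to the spam folder and the user misses it.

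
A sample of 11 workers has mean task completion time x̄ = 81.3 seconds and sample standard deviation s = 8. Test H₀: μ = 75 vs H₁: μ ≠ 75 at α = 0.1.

t = (x̄ - μ₀)/(s/√n) = (81.3 - 75)/(8/√11) = 2.612. df = 10, critical t = ±1.812. Reject H₀.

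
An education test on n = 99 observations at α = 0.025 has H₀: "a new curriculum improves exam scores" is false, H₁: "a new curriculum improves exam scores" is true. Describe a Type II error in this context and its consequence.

Type II error: failing to reject H₀ when it is false — concluding that a new curriculum improves exam scores is not supported when in fact it is. Consequence: keeping the old curriculum when the new one would have helped students.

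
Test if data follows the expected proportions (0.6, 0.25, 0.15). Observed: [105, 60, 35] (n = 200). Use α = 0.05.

Expected: [120.0, 50.0, 30.0]. χ² = 4.708. df = 2, critical = 5.991. Fail to reject H₀.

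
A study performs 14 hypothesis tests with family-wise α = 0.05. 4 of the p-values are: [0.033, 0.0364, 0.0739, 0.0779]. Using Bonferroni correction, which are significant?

Bonferroni α = 0.05/14 = 0.00357. None of the given p-values are significant.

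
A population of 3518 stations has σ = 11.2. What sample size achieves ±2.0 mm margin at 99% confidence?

Without FPC: n₀ = (2.576×11.2/2.0)² = 208.098. With FPC: n = n₀N/(n₀+N-1) = 196.5 → n = 197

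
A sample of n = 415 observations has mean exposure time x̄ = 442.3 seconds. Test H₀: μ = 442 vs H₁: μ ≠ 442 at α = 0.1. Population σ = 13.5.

z = (x̄ - μ₀)/(σ/√n) = (442.3 - 442)/(13.5/√415) = 0.453. Critical value: ±1.645. Since |0.453| ≤ 1.645, Fail to reject H₀.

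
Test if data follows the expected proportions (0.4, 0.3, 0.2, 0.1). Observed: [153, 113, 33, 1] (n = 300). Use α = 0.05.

Expected: [120.0, 90.0, 60.0, 30.0]. χ² = 55.136. df = 3, critical = 7.815. Reject H₀.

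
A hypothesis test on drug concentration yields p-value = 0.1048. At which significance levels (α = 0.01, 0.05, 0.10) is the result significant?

p = 0.1048. Not significant at any of the given levels.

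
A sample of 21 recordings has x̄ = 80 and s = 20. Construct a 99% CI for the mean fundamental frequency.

CI = x̄ ± t*(s/√n) = 80 ± 2.845(20/√21) = (67.58, 92.42)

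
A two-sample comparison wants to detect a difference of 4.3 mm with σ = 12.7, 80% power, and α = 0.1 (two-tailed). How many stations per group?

n per group = 2(z_α/2 + z_β)²σ²/d² = 2×(1.645 + 0.84)²×12.7²/4.3² = 107.7 → n = 108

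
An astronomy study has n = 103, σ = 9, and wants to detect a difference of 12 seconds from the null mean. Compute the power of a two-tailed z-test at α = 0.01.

SE = σ/√n = 9/√103 = 0.887. Non-centrality λ = d/SE = 12/0.887 = 13.532. Power ≈ Φ(λ - z_{α/2}) = Φ(13.532 - 2.576) = Φ(10.956) = 1.0.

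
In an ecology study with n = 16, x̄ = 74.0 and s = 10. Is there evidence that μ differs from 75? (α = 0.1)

t = (x̄ - μ₀)/(s/√n) = (74.0 - 75)/(10/√16) = -0.4. df = 15, critical t = ±1.753. Fail to reject H₀.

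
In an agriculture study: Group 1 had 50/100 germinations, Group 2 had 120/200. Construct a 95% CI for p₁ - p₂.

p̂₁ = 0.5, p̂₂ = 0.6. Difference = -0.1. CI = (-0.219, 0.019)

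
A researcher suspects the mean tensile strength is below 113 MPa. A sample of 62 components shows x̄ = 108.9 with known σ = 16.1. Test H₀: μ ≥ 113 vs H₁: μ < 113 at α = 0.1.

z = -2.005. Critical value: -1.28. Reject H₀.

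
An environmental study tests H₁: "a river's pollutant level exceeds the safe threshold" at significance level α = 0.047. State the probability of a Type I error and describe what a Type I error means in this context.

P(Type I error) = α = 0.047. A Type I error is rejecting H₀ when H₀ is actually true (false positive) — here, concluding that a river's pollutant level exceeds the safe threshold when in fact this is not the case. Consequence: shutting down a compliant factory unnecessarily.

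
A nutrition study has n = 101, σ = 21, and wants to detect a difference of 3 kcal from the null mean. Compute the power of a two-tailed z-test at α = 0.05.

SE = σ/√n = 21/√101 = 2.09. Non-centrality λ = d/SE = 3/2.09 = 1.436. Power ≈ Φ(λ - z_{α/2}) = Φ(1.436 - 1.96) = Φ(-0.524) = 0.3.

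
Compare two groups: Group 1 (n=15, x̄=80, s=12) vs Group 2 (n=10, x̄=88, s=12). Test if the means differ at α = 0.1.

Pooled sp = 12.0. t = -1.633, df = 23. Critical t = ±1.714. Fail to reject H₀.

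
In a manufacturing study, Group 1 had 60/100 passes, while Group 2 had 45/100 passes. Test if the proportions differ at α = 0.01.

p̂₁ = 0.6, p̂₂ = 0.45, pooled p̂ = 0.525. z = 2.124. Critical: ±2.576. Fail to reject H₀.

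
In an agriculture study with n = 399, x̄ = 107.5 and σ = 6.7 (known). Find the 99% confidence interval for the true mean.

CI = x̄ ± z*(σ/√n) = 107.5 ± 2.576(6.7/√399) = 107.5 ± 0.86 = (106.64, 108.36)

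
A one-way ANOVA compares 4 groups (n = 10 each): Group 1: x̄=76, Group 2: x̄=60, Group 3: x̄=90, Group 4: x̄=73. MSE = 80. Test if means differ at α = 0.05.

Grand mean = 74.75. SS_between = 4547.5, MS_between = 1515.83. F = 18.948, F_crit ≈ 2.866. Reject H₀.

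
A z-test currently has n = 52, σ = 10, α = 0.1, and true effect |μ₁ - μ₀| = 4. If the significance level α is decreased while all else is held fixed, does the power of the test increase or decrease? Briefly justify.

Power decreases: a smaller α raises the critical value, so less of the H₁ sampling distribution falls in the rejection region.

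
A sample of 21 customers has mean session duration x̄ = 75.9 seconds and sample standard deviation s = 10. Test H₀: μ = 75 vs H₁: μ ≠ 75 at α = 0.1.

t = (x̄ - μ₀)/(s/√n) = (75.9 - 75)/(10/√21) = 0.412. df = 20, critical t = ±1.725. Fail to reject H₀.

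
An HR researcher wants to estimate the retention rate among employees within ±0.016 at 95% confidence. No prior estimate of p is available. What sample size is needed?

Conservative approach: use p = 0.5 (maximizes p(1-p) = 0.25). n = z²(0.25)/E² = 1.96²×0.25/0.016² = 3751.6 → n = 3752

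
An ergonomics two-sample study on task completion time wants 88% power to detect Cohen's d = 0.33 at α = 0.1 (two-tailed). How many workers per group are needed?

z_{α/2} = 1.645, z_β = Φ⁻¹(0.88) = 1.175. For small effect (d = 0.33): n per group = 2(z_{α/2} + z_β)²/d² = 2(1.645 + 1.175)²/0.33² = 146.05 → 147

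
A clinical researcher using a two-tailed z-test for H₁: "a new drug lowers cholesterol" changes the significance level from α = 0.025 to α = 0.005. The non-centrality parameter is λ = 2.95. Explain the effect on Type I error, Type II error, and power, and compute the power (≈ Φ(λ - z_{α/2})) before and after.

Decreasing α from 0.025 to 0.005:
• Type I error rate decreases (α is the Type I rate by definition).
• Critical value moves from z_{α/2} = 2.241 to 2.807, so power = Φ(λ - z_{α/2}) goes from Φ(2.95 - 2.241) = 0.761 to Φ(2.95 - 2.807) = 0.557.
• Type II error rate β = 1 - power therefore increases (0.239 → 0.443).
Appropriate when false positives are costly — here, approving an ineffective drug — patients take a useless medication and may skip effective alternatives.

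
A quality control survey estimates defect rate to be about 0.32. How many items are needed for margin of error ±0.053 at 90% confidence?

n = z²p(1-p)/E² = 1.645²×0.32×0.68/0.053² = 209.6 → n = 210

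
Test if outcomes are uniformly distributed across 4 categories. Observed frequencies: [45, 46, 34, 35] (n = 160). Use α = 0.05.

Expected = 40 each. χ² = Σ(O-E)²/E = 3.05. df = 3, critical value = 7.815. Fail to reject H₀.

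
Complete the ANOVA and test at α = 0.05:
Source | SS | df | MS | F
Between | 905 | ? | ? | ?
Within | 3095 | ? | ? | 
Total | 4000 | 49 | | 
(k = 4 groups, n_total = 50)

df_between = 3, df_within = 46. MS_between = 301.67, MS_within = 67.28. F = 4.484, F_crit ≈ 2.807. Reject H₀.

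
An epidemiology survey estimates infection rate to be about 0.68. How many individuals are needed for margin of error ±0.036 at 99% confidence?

n = z²p(1-p)/E² = 2.576²×0.68×0.32/0.036² = 1114.2 → n = 1115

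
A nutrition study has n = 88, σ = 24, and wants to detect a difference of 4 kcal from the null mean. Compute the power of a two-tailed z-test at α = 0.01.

SE = σ/√n = 24/√88 = 2.558. Non-centrality λ = d/SE = 4/2.558 = 1.563. Power ≈ Φ(λ - z_{α/2}) = Φ(1.563 - 2.576) = Φ(-1.013) = 0.156.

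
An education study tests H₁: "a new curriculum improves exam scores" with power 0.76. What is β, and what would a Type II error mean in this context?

β = 1 - power = 1 - 0.76 = 0.24. A Type II error is failing to reject H₀ when H₀ is false (false negative) — here, failing to conclude that a new curriculum improves exam scores when in fact it is true. Consequence: keeping the old curriculum when the new one would have helped students.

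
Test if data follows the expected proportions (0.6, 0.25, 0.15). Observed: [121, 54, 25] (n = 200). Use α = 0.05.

Expected: [120.0, 50.0, 30.0]. χ² = 1.162. df = 2, critical = 5.991. Fail to reject H₀.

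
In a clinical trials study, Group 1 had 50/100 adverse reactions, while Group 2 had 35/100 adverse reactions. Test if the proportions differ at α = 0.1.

p̂₁ = 0.5, p̂₂ = 0.35, pooled p̂ = 0.425. z = 2.146. Critical: ±1.645. Reject H₀.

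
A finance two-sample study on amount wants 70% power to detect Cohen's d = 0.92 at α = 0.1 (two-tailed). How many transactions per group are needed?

z_{α/2} = 1.645, z_β = Φ⁻¹(0.7) = 0.524. For large effect (d = 0.92): n per group = 2(z_{α/2} + z_β)²/d² = 2(1.645 + 0.524)²/0.92² = 11.1 → 12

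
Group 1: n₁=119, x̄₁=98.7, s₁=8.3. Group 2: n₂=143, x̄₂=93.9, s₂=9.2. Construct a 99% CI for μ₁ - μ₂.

Difference = 4.8. SE = √(8.3²/119 + 9.2²/143) = 1.082. CI = (2.01, 7.59)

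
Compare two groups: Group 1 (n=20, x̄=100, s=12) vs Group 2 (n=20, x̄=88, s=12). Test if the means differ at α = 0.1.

Pooled sp = 12.0. t = 3.162, df = 38. Critical t = ±1.686. Reject H₀.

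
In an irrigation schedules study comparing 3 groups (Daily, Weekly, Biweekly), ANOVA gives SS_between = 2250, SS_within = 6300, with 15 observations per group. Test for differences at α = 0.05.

df_between = 2, df_within = 42. F = MS_between/MS_within = 1125.0/150.0 = 7.5. F_crit ≈ 3.22. Reject H₀. At least one mean differs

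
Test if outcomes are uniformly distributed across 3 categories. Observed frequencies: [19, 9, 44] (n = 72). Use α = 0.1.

Expected = 24 each. χ² = Σ(O-E)²/E = 27.083. df = 2, critical value = 4.605. Reject H₀.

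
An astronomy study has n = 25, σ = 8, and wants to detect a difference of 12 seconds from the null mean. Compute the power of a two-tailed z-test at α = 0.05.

SE = σ/√n = 8/√25 = 1.6. Non-centrality λ = d/SE = 12/1.6 = 7.5. Power ≈ Φ(λ - z_{α/2}) = Φ(7.5 - 1.96) = Φ(5.54) = 1.0.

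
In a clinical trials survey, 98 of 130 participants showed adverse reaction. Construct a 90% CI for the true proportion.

p̂ = 0.754. CI = p̂ ± z*√(p̂(1-p̂)/n) = (0.692, 0.816)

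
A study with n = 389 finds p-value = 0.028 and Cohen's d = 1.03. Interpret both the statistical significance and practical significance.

Statistically significant (p = 0.028 < 0.05). Cohen's d = 1.03 indicates a large effect size. Both statistical and practical significance should be considered.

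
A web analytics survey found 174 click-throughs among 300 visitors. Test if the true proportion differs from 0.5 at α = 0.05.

p̂ = 0.58, p₀ = 0.5. z = (p̂ - p₀)/√(p₀(1-p₀)/n) = 2.771. Critical: ±1.96. Reject H₀.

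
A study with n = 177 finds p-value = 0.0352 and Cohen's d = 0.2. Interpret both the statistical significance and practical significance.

Statistically significant (p = 0.0352 < 0.05). Cohen's d = 0.2 indicates a small effect size. Both statistical and practical significance should be considered.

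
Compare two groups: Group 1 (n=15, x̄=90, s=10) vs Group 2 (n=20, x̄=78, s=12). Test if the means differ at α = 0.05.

Pooled sp = 11.2. t = 3.138, df = 33. Critical t = ±2.035. Reject H₀.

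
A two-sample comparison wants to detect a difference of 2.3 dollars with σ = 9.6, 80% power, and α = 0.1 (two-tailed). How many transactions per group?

n per group = 2(z_α/2 + z_β)²σ²/d² = 2×(1.645 + 0.84)²×9.6²/2.3² = 215.2 → n = 216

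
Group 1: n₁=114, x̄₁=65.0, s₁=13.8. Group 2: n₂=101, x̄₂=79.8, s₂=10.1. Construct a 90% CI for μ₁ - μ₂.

Difference = -14.8. SE = √(13.8²/114 + 10.1²/101) = 1.637. CI = (-17.49, -12.11)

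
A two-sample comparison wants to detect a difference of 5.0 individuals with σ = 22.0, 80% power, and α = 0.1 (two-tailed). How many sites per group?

n per group = 2(z_α/2 + z_β)²σ²/d² = 2×(1.645 + 0.84)²×22.0²/5.0² = 239.1 → n = 240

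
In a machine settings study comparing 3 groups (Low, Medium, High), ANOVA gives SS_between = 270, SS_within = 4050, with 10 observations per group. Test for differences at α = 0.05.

df_between = 2, df_within = 27. F = MS_between/MS_within = 135.0/150.0 = 0.9. F_crit ≈ 3.354. Fail to reject H₀.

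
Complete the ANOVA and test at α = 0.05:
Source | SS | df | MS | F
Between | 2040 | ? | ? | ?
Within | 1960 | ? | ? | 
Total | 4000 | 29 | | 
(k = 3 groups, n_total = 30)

df_between = 2, df_within = 27. MS_between = 1020.0, MS_within = 72.59. F = 14.051, F_crit ≈ 3.354. Reject H₀.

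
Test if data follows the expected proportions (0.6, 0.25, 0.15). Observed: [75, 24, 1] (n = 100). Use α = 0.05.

Expected: [60.0, 25.0, 15.0]. χ² = 16.857. df = 2, critical = 5.991. Reject H₀.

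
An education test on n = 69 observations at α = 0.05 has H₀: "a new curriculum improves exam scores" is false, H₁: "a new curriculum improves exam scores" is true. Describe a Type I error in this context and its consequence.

Type I error: rejecting H₀ when it is true — concluding that a new curriculum improves exam scores when in fact it is not. Consequence: adopting a curriculum that gives no real benefit — disruption for nothing.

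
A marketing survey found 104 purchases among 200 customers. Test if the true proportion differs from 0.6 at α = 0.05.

p̂ = 0.52, p₀ = 0.6. z = (p̂ - p₀)/√(p₀(1-p₀)/n) = -2.309. Critical: ±1.96. Reject H₀.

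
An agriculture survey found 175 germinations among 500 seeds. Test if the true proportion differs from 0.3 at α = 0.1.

p̂ = 0.35, p₀ = 0.3. z = (p̂ - p₀)/√(p₀(1-p₀)/n) = 2.44. Critical: ±1.645. Reject H₀.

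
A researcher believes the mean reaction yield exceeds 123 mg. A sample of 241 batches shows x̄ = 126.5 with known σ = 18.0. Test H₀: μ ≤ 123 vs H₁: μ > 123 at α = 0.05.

z = 3.019. Critical value: 1.645. Reject H₀.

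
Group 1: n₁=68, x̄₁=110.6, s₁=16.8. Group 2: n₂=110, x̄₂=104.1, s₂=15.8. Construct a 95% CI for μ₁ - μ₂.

Difference = 6.5. SE = √(16.8²/68 + 15.8²/110) = 2.534. CI = (1.53, 11.47)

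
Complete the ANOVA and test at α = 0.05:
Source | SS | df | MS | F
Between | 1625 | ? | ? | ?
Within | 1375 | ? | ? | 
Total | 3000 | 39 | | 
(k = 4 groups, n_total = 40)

df_between = 3, df_within = 36. MS_between = 541.67, MS_within = 38.19. F = 14.182, F_crit ≈ 2.866. Reject H₀.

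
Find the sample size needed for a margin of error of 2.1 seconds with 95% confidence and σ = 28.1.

n = (z*σ/E)² = (1.96×28.1/2.1)² = 687.8 → n = 688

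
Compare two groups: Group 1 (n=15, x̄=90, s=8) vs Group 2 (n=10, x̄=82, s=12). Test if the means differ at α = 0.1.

Pooled sp = 9.76. t = 2.007, df = 23. Critical t = ±1.714. Reject H₀.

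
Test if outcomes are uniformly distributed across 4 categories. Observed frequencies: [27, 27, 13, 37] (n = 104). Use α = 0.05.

Expected = 26 each. χ² = Σ(O-E)²/E = 11.231. df = 3, critical value = 7.815. Reject H₀.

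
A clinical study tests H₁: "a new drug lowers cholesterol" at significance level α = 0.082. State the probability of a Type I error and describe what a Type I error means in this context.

P(Type I error) = α = 0.082. A Type I error is rejecting H₀ when H₀ is actually true (false positive) — here, concluding that a new drug lowers cholesterol when in fact this is not the case. Consequence: approving an ineffective drug — patients take a useless medication and may skip effective alternatives.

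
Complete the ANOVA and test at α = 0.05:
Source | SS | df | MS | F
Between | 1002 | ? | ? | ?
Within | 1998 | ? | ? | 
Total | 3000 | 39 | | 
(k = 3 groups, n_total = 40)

df_between = 2, df_within = 37. MS_between = 501.0, MS_within = 54.0. F = 9.278, F_crit ≈ 3.252. Reject H₀.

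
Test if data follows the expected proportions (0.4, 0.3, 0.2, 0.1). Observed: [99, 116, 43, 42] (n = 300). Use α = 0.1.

Expected: [120.0, 90.0, 60.0, 30.0]. χ² = 20.803. df = 3, critical = 6.251. Reject H₀.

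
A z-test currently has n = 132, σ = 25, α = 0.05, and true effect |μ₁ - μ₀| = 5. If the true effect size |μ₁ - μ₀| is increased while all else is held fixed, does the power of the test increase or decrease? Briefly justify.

Power increases: a larger true effect increases the non-centrality λ = |μ₁ - μ₀|/(σ/√n).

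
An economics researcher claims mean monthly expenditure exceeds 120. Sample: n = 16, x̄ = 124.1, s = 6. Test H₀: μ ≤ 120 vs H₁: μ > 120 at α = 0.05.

t = (124.1 - 120)/(6/√16) = 2.733, df = 15. Critical t = 1.753. Reject H₀.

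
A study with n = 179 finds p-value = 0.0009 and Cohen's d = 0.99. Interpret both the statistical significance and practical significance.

Statistically significant (p = 0.0009 < 0.05). Cohen's d = 0.99 indicates a large effect size. Both statistical and practical significance should be considered.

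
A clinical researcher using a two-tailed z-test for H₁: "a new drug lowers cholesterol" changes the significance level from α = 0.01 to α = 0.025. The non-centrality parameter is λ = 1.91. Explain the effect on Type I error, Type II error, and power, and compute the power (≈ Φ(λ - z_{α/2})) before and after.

Increasing α from 0.01 to 0.025:
• Type I error rate increases (α is the Type I rate by definition).
• Critical value moves from z_{α/2} = 2.576 to 2.241, so power = Φ(λ - z_{α/2}) goes from Φ(1.91 - 2.576) = 0.253 to Φ(1.91 - 2.241) = 0.37.
• Type II error rate β = 1 - power therefore decreases (0.747 → 0.63).
Appropriate when false negatives are costly — here, shelving an effective drug — patients miss out on a treatment that would have helped.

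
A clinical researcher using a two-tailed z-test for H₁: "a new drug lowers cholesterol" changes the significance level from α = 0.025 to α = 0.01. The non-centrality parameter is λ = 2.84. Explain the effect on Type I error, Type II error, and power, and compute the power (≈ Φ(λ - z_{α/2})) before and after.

Decreasing α from 0.025 to 0.01:
• Type I error rate decreases (α is the Type I rate by definition).
• Critical value moves from z_{α/2} = 2.241 to 2.576, so power = Φ(λ - z_{α/2}) goes from Φ(2.84 - 2.241) = 0.725 to Φ(2.84 - 2.576) = 0.604.
• Type II error rate β = 1 - power therefore increases (0.275 → 0.396).
Appropriate when false positives are costly — here, approving an ineffective drug — patients take a useless medication and may skip effective alternatives.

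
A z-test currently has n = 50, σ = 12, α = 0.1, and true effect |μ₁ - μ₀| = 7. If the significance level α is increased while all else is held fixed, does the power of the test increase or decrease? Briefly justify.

Power increases: a larger α lowers the critical value, so more of the H₁ sampling distribution falls in the rejection region.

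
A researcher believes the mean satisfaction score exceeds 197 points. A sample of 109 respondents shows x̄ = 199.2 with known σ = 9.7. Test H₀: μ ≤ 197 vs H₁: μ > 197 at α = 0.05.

z = 2.368. Critical value: 1.645. Reject H₀.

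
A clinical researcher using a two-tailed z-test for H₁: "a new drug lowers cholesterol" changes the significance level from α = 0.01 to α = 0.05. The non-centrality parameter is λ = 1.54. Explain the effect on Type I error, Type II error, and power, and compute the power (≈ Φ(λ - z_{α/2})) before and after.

Increasing α from 0.01 to 0.05:
• Type I error rate increases (α is the Type I rate by definition).
• Critical value moves from z_{α/2} = 2.576 to 1.96, so power = Φ(λ - z_{α/2}) goes from Φ(1.54 - 2.576) = 0.15 to Φ(1.54 - 1.96) = 0.337.
• Type II error rate β = 1 - power therefore decreases (0.85 → 0.663).
Appropriate when false negatives are costly — here, shelving an effective drug — patients miss out on a treatment that would have helped.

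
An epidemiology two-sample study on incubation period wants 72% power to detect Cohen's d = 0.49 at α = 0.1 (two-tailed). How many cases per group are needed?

z_{α/2} = 1.645, z_β = Φ⁻¹(0.72) = 0.583. For small effect (d = 0.49): n per group = 2(z_{α/2} + z_β)²/d² = 2(1.645 + 0.583)²/0.49² = 41.3 → 42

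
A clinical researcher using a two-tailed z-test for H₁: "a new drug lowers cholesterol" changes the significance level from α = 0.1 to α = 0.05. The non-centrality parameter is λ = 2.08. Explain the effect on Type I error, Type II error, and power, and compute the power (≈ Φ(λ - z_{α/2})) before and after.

Decreasing α from 0.1 to 0.05:
• Type I error rate decreases (α is the Type I rate by definition).
• Critical value moves from z_{α/2} = 1.645 to 1.96, so power = Φ(λ - z_{α/2}) goes from Φ(2.08 - 1.645) = 0.668 to Φ(2.08 - 1.96) = 0.548.
• Type II error rate β = 1 - power therefore increases (0.332 → 0.452).
Appropriate when false positives are costly — here, approving an ineffective drug — patients take a useless medication and may skip effective alternatives.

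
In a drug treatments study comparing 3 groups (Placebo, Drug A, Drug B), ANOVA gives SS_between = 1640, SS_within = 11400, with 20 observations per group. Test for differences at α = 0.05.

df_between = 2, df_within = 57. F = MS_between/MS_within = 820.0/200.0 = 4.1. F_crit ≈ 3.159. Reject H₀. At least one mean differs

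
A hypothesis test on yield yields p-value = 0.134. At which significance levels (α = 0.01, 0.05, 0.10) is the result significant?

p = 0.134. Not significant at any of the given levels.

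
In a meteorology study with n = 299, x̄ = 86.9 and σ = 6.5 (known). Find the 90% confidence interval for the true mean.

CI = x̄ ± z*(σ/√n) = 86.9 ± 1.645(6.5/√299) = 86.9 ± 0.62 = (86.28, 87.52)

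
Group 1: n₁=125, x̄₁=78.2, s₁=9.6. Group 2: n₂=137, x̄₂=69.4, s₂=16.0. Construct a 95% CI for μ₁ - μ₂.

Difference = 8.8. SE = √(9.6²/125 + 16.0²/137) = 1.614. CI = (5.64, 11.96)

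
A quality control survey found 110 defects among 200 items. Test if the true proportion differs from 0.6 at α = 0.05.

p̂ = 0.55, p₀ = 0.6. z = (p̂ - p₀)/√(p₀(1-p₀)/n) = -1.443. Critical: ±1.96. Fail to reject H₀.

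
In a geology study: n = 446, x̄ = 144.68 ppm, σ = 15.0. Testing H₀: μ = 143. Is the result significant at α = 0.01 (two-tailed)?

z = (144.68 - 143)/(15.0/√446) = 2.365. Since |z| ≤ 2.576, not significant at α = 0.01.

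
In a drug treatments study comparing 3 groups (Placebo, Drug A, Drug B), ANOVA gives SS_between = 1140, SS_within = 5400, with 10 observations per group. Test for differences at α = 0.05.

df_between = 2, df_within = 27. F = MS_between/MS_within = 570.0/200.0 = 2.85. F_crit ≈ 3.354. Fail to reject H₀.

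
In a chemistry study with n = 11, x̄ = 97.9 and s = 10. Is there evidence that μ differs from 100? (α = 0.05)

t = (x̄ - μ₀)/(s/√n) = (97.9 - 100)/(10/√11) = -0.696. df = 10, critical t = ±2.228. Fail to reject H₀.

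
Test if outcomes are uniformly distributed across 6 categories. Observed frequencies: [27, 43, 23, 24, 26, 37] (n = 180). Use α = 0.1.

Expected = 30 each. χ² = Σ(O-E)²/E = 10.933. df = 5, critical value = 9.236. Reject H₀.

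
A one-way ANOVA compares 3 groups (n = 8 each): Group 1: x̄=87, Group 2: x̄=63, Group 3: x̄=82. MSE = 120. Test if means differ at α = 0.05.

Grand mean = 77.33. SS_between = 2565.33, MS_between = 1282.67. F = 10.689, F_crit ≈ 3.467. Reject H₀.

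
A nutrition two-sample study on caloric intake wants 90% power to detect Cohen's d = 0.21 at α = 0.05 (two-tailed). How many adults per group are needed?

z_{α/2} = 1.96, z_β = Φ⁻¹(0.9) = 1.282. For small effect (d = 0.21): n per group = 2(z_{α/2} + z_β)²/d² = 2(1.96 + 1.282)²/0.21² = 476.7 → 477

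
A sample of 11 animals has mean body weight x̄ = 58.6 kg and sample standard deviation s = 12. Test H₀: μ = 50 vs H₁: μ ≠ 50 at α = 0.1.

t = (x̄ - μ₀)/(s/√n) = (58.6 - 50)/(12/√11) = 2.377. df = 10, critical t = ±1.812. Reject H₀.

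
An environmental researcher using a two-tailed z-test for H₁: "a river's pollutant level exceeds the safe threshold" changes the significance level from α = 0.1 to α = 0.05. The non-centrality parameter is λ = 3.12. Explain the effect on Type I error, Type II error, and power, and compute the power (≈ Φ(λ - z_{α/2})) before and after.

Decreasing α from 0.1 to 0.05:
• Type I error rate decreases (α is the Type I rate by definition).
• Critical value moves from z_{α/2} = 1.645 to 1.96, so power = Φ(λ - z_{α/2}) goes from Φ(3.12 - 1.645) = 0.93 to Φ(3.12 - 1.96) = 0.877.
• Type II error rate β = 1 - power therefore increases (0.07 → 0.123).
Appropriate when false positives are costly — here, shutting down a compliant factory unnecessarily.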